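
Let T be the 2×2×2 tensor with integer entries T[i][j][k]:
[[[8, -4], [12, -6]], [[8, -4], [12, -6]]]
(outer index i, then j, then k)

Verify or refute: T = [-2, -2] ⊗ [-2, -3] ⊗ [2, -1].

Reconstruct entrywise from the claimed factors. For example, T[1,0,1] = -4 and Σₗ aₗ[1]bₗ[0]cₗ[1] = (-2)·(-2)·(-1) = -4; checking all 8 entries, every one matches. The claim holds.

Yes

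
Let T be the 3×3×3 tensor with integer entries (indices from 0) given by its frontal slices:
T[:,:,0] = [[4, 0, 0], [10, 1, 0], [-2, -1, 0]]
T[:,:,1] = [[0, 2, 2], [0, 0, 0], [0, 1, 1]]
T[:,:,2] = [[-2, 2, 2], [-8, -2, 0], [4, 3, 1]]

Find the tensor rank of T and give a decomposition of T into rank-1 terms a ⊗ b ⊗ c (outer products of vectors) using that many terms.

Lower bound: in the mode-3 unfolding of T (rows indexed by k, columns by (i,j)) the 3×3 minor on rows k ∈ {0, 1, 2}, columns (i,j) ∈ {(0,0), (0,1), (1,0)} is det [[4, 0, 10], [0, 2, 0], [-2, 2, -8]] = -24 ≠ 0, so that unfolding has rank ≥ 3 and hence rank(T) ≥ 3 (CP rank is at least every unfolding rank, though it can be larger).
Upper bound: T is a sum of 3 rank-1 terms, T = (0, 1, -1) ⊗ (2, 1, 0) ⊗ (1, 0, -2) + (1, 2, 0) ⊗ (1, 0, 0) ⊗ (4, 0, -2) + (2, 0, 1) ⊗ (0, 1, 1) ⊗ (0, 1, 1) (written with every a and b primitive with positive leading entry and the scale carried by c; CP decompositions are not unique, and this one is verified by expanding entrywise), so rank(T) ≤ 3.
These bounds meet, so rank(T) = 3.

rank(T) = 3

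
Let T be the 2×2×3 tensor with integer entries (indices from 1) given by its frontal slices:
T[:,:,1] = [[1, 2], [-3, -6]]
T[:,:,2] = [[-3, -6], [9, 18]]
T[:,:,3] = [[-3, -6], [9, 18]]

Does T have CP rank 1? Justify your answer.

If T = a ⊗ b ⊗ c then every fibre of T is a multiple of the corresponding factor, so read the factors off the fibres through the nonzero entry T[1,1,1] = 1.
The mode-1 fibre T[:,1,1] = [1, -3] gives a = [1, -3] (primitive direction); the mode-2 fibre T[1,:,1] = [1, 2] gives b = [1, 2]; then c[k] = T[1,1,k] / (a[1]·b[1]) = [1, -3, -3] / 1 = [1, -3, -3].
Expanding [1, -3] ⊗ [1, 2] ⊗ [1, -3, -3] reproduces all 12 entries of T, so T = [1, -3] ⊗ [1, 2] ⊗ [1, -3, -3] and rank(T) ≤ 1.
Equivalently every frontal slice T[:,:,k] is c[k] times the rank-1 matrix [1, -3] ⊗ [1, 2]. So T has rank 1 (it is nonzero).

Yes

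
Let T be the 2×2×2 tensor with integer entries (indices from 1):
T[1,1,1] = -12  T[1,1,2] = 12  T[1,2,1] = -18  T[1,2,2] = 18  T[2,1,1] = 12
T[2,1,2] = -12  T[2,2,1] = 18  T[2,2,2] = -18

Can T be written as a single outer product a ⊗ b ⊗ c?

If T = a ⊗ b ⊗ c then every fibre of T is a multiple of the corresponding factor, so read the factors off the fibres through the nonzero entry T[1,1,1] = -12.
The mode-1 fibre T[:,1,1] = [-12, 12] gives a = [1, -1] (primitive direction); the mode-2 fibre T[1,:,1] = [-12, -18] gives b = [2, 3]; then c[k] = T[1,1,k] / (a[1]·b[1]) = [-12, 12] / 2 = [-6, 6].
Expanding [1, -1] ⊗ [2, 3] ⊗ [-6, 6] reproduces all 8 entries of T, so T = [1, -1] ⊗ [2, 3] ⊗ [-6, 6] and rank(T) ≤ 1.
Equivalently every frontal slice T[:,:,k] is c[k] times the rank-1 matrix [1, -1] ⊗ [2, 3]. So T has rank 1 (it is nonzero).

Yes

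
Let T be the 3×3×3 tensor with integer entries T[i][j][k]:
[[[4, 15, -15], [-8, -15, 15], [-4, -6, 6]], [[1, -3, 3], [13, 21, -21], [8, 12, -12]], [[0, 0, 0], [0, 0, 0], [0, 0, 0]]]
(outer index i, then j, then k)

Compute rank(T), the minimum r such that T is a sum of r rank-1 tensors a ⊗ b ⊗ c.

Lower bound: in the mode-1 unfolding of T (rows indexed by i, columns by (j,k)) the 2×2 minor on rows i ∈ {0, 1}, columns (j,k) ∈ {(0,0), (0,1)} is det [[4, 15], [1, -3]] = -27 ≠ 0, so that unfolding has rank ≥ 2 and hence rank(T) ≥ 2 (CP rank is at least every unfolding rank, though it can be larger).
Upper bound: with S_k = T[:,:,k], the two rank-1 terms a₁b₁ᵀ, a₂b₂ᵀ are the rank-1 members of the pencil x·S₀ + y·S₁.
The 2×2 minor of x·S₀ + y·S₁ on rows {0,1}, columns {0,1} is 60·x² + 270·xy + 270·y² = 30·(x + 3·y)(2·x + 3·y), vanishing at (x:y) = (3:-1) and (3:-2).
M₁ = 3·S₀ − S₁ = [[-3, -9, -6], [6, 18, 12], [0, 0, 0]] = (-3)·[1, -2, 0][1, 3, 2]ᵀ and M₂ = 3·S₀ − 2·S₁ = [[-18, 6, 0], [9, -3, 0], [0, 0, 0]] = (-3)·[2, -1, 0][3, -1, 0]ᵀ, so take a₁ = [1, -2, 0], b₁ = [1, 3, 2], a₂ = [2, -1, 0], b₂ = [3, -1, 0].
Each slice is an integer combination of E₁ = a₁b₁ᵀ and E₂ = a₂b₂ᵀ: S₀ = −2·E₁ + E₂, S₁ = −3·E₁ + 3·E₂, S₂ = 3·E₁ − 3·E₂; reading off coefficients, c₁ = [-2, -3, 3] and c₂ = [1, 3, -3].
Hence T = [1, -2, 0] ⊗ [1, 3, 2] ⊗ [-2, -3, 3] + [2, -1, 0] ⊗ [3, -1, 0] ⊗ [1, 3, -3], so rank(T) ≤ 2.
These bounds meet, so rank(T) = 2.

2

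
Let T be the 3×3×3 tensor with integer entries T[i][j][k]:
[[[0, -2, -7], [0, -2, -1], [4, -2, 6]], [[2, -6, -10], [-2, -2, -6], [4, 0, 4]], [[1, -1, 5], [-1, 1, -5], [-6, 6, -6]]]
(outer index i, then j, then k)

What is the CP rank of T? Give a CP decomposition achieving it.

Lower bound: the mode-3 unfolding of T (rows indexed by k, columns by (i,j) = (0,0), (0,1), (0,2), (1,0), (1,1), (1,2), (2,0), (2,1), (2,2)) is [[0, 0, 4, 2, -2, 4, 1, -1, -6], [-2, -2, -2, -6, -2, 0, -1, 1, 6], [-7, -1, 6, -10, -6, 4, 5, -5, -6]].
There the 3×3 minor on rows k ∈ {0, 1, 2}, columns (i,j) ∈ {(0,0), (0,1), (0,2)} is det [[0, 0, 4], [-2, -2, -2], [-7, -1, 6]] = -48 ≠ 0, so this unfolding has rank ≥ 3; CP rank is at least every unfolding rank, so rank(T) ≥ 3. (Unfolding ranks only ever bound the CP rank from below — rank(T) can be strictly larger than all of them — so the matching upper bound has to come from an explicit 3-term decomposition.)
Upper bound: T is a sum of 3 rank-1 terms, T = (1, 0, -2) ⊗ (1, -1, -2) ⊗ (-1, 1, -2) + (1, 2, -1) ⊗ (1, -1, 2) ⊗ (1, -1, -1) + (1, 2, 0) ⊗ (1, 1, -1) ⊗ (0, -2, -4) (one valid choice — decompositions are not unique — normalised so each a, b is primitive with positive first nonzero entry; check it by expanding all entries), so rank(T) ≤ 3.
These bounds meet, so rank(T) = 3.
Check entry T[1,0,0] = 2: (0)·(1)·(-1) + (2)·(1)·(1) + (2)·(1)·(0) = 2.

rank(T) = 3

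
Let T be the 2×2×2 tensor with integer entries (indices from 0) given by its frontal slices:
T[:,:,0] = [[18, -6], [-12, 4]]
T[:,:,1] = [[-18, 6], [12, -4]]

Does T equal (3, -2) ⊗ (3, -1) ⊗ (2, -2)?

Yes

Reconstruct entrywise from the claimed factors. For example, T[1,0,0] = -12 and Σₗ aₗ[1]bₗ[0]cₗ[0] = (-2)·(3)·(2) = -12; checking all 8 entries, every one matches. The claim holds.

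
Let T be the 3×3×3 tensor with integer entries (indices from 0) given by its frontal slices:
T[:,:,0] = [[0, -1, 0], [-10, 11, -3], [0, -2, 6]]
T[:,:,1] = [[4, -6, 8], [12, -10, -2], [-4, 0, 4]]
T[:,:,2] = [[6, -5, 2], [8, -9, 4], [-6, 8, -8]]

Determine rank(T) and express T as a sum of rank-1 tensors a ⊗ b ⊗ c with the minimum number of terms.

Lower bound: the mode-1 unfolding of T (rows indexed by i, columns by (j,k) = (0,0), (0,1), (0,2), (1,0), (1,1), (1,2), (2,0), (2,1), (2,2)) is [[0, 4, 6, -1, -6, -5, 0, 8, 2], [-10, 12, 8, 11, -10, -9, -3, -2, 4], [0, -4, -6, -2, 0, 8, 6, 4, -8]].
There the 3×3 minor on rows i ∈ {0, 1, 2}, columns (j,k) ∈ {(0,0), (0,1), (1,0)} is det [[0, 4, -1], [-10, 12, 11], [0, -4, -2]] = -120 ≠ 0, so this unfolding has rank ≥ 3; CP rank is at least every unfolding rank, so rank(T) ≥ 3. (This is only a lower bound: in general the CP rank may exceed every unfolding rank, so we still need to exhibit 3 rank-1 terms summing to T.)
Upper bound: T is a sum of 3 rank-1 terms, T = [1, -2, -1] ⊗ [1, -1, 0] ⊗ [4, -4, -2] + [1, -1, 2] ⊗ [0, 1, -2] ⊗ [-1, -2, 1] + [2, 1, -2] ⊗ [2, -2, 1] ⊗ [-1, 2, 2] (written with every a and b primitive with positive leading entry and the scale carried by c; CP decompositions are not unique, and this one is verified by expanding entrywise), so rank(T) ≤ 3.
These bounds meet, so rank(T) = 3.
Check entry T[1,2,0] = -3: (-2)·(0)·(4) + (-1)·(-2)·(-1) + (1)·(1)·(-1) = -3.

rank(T) = 3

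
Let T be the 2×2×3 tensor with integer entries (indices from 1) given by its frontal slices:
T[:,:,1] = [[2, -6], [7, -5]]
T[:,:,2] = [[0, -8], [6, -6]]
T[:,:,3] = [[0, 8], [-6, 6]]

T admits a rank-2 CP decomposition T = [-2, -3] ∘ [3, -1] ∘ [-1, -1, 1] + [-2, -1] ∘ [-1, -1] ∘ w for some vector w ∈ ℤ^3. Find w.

w = [-2, -3, 3]

Subtract the known terms from T to get the rank-1 residual R = [-2, -1] ∘ [-1, -1] ∘ w, so R[i,j,k] = a[i]·b[j]·w[k]. Pick indices with nonzero a[1]·b[1] = (-2)·(-1) = 2. Only the fibre through (1,1,·) is needed: R[1,1,:] = T[1,1,:] − Σₗ aₗ[1]bₗ[1]cₗ = [2, 0, 0] − (-2)·(3)·[-1, -1, 1] = [-4, -6, 6]. Then w[k] = R[1,1,k] / 2 for each k, giving w = [-4, -6, 6] / 2 = [-2, -3, 3].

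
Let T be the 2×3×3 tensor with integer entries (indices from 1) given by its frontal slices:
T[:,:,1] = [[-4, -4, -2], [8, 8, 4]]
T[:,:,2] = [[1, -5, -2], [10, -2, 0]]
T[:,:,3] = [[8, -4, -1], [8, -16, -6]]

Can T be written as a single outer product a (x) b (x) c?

No

The mode-1 unfolding of T (rows indexed by i, columns by (j,k) = (1,1), (1,2), (1,3), (2,1), (2,2), (2,3), (3,1), (3,2), (3,3)) is [[-4, 1, 8, -4, -5, -4, -2, -2, -1], [8, 10, 8, 8, -2, -16, 4, 0, -6]].
There the 2×2 minor on rows i ∈ {1, 2}, columns (j,k) ∈ {(1,1), (1,2)} is det [[-4, 1], [8, 10]] = -48 ≠ 0, so this unfolding has rank ≥ 2; CP rank is at least every unfolding rank, so rank(T) ≥ 2.
In particular rank(T) ≥ 2 > 1, so T is not rank-1.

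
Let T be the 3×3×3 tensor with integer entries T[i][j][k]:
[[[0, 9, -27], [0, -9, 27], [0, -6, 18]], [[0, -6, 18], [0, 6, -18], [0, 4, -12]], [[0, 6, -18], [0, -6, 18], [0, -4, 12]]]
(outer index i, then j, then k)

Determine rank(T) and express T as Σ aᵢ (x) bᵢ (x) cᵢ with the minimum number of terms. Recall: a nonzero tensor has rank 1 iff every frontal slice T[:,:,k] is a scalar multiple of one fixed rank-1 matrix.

rank(T) = 1

Lower bound: T ≠ 0 (e.g. T[0,0,1] = 9), so rank(T) ≥ 1.
Upper bound: if T = a (x) b (x) c then every fibre of T is a multiple of the corresponding factor, so read the factors off the fibres through the nonzero entry T[0,0,1] = 9.
The mode-1 fibre T[:,0,1] = [9, -6, 6] gives a = (3, -2, 2) (primitive direction); the mode-2 fibre T[0,:,1] = [9, -9, -6] gives b = (3, -3, -2); then c[k] = T[0,0,k] / (a[0]·b[0]) = [0, 9, -27] / 9 = (0, 1, -3).
Expanding (3, -2, 2) (x) (3, -3, -2) (x) (0, 1, -3) reproduces all 27 entries of T, so T = (3, -2, 2) (x) (3, -3, -2) (x) (0, 1, -3) and rank(T) ≤ 1.
These bounds meet, so rank(T) = 1.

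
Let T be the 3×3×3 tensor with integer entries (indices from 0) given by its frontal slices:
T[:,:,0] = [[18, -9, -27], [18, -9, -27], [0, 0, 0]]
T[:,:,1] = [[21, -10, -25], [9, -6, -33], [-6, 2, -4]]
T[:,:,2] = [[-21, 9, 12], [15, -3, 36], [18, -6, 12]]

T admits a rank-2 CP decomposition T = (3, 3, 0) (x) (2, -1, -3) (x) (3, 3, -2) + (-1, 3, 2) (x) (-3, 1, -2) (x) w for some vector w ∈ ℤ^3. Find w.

w = (0, 1, -3)

Subtract the known terms from T to get the rank-1 residual R = (-1, 3, 2) (x) (-3, 1, -2) (x) w, so R[i,j,k] = a[i]·b[j]·w[k]. Pick indices with nonzero a[0]·b[0] = (-1)·(-3) = 3. Only the fibre through (0,0,·) is needed: R[0,0,:] = T[0,0,:] − Σₗ aₗ[0]bₗ[0]cₗ = [18, 21, -21] − (3)·(2)·(3, 3, -2) = [0, 3, -9]. Then w[k] = R[0,0,k] / 3 for each k, giving w = [0, 3, -9] / 3 = (0, 1, -3).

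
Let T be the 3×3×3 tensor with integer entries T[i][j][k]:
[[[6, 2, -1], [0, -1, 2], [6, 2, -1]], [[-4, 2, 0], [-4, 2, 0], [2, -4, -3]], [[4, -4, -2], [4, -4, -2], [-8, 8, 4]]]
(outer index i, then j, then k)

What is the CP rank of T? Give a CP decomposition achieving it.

rank(T) = 3

Lower bound: the mode-2 unfolding of T (rows indexed by j, columns by (i,k) = (0,0), (0,1), (0,2), (1,0), (1,1), (1,2), (2,0), (2,1), (2,2)) is [[6, 2, -1, -4, 2, 0, 4, -4, -2], [0, -1, 2, -4, 2, 0, 4, -4, -2], [6, 2, -1, 2, -4, -3, -8, 8, 4]].
There the 3×3 minor on rows j ∈ {0, 1, 2}, columns (i,k) ∈ {(0,0), (0,1), (1,0)} is det [[6, 2, -4], [0, -1, -4], [6, 2, 2]] = -36 ≠ 0, so this unfolding has rank ≥ 3; CP rank is at least every unfolding rank, so rank(T) ≥ 3. (Flattening ranks never certify an upper bound on CP rank; for that we must actually write T with 3 rank-1 terms.)
Upper bound: T is a sum of 3 rank-1 terms, T = [0, 1, -2] ⊗ [1, 1, -2] ⊗ [-2, 2, 1] + [1, -1, 0] ⊗ [1, 1, 1] ⊗ [2, 0, 1] + [1, 0, 0] ⊗ [2, -1, 2] ⊗ [2, 1, -1] (one valid choice — decompositions are not unique — normalised so each a, b is primitive with positive first nonzero entry; check it by expanding all entries), so rank(T) ≤ 3.
These bounds meet, so rank(T) = 3.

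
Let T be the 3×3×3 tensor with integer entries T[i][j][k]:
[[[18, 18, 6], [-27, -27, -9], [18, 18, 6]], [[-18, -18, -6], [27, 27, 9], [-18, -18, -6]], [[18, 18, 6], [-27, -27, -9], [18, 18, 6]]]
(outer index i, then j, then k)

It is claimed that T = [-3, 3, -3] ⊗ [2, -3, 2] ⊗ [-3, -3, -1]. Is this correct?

Reconstruct entrywise from the claimed factors. For example, T[2,2,2] = 6 and Σₗ aₗ[2]bₗ[2]cₗ[2] = (-3)·(2)·(-1) = 6; checking all 27 entries, every one matches. The claim holds.

Yes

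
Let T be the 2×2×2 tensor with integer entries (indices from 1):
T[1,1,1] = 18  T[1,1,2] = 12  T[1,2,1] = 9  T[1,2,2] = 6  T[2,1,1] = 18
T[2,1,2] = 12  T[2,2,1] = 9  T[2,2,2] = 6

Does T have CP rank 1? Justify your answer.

If T = a ⊗ b ⊗ c then every fibre of T is a multiple of the corresponding factor, so read the factors off the fibres through the nonzero entry T[1,1,1] = 18.
The mode-1 fibre T[:,1,1] = [18, 18] gives a = [1, 1] (primitive direction); the mode-2 fibre T[1,:,1] = [18, 9] gives b = [2, 1]; then c[k] = T[1,1,k] / (a[1]·b[1]) = [18, 12] / 2 = [9, 6].
Expanding [1, 1] ⊗ [2, 1] ⊗ [9, 6] reproduces all 8 entries of T, so T = [1, 1] ⊗ [2, 1] ⊗ [9, 6] and rank(T) ≤ 1.
Equivalently every frontal slice T[:,:,k] is c[k] times the rank-1 matrix [1, 1] ⊗ [2, 1]. So T has rank 1 (it is nonzero).

Yes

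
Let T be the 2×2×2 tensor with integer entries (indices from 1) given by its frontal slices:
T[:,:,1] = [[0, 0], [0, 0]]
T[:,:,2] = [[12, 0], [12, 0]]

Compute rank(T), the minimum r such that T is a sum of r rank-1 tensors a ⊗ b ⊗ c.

Lower bound: T ≠ 0 (e.g. T[1,1,2] = 12), so rank(T) ≥ 1.
Upper bound: the mode-1 fibre T[:,1,2] = [12, 12] gives a = (1, 1) (primitive direction); the mode-2 fibre T[1,:,2] = [12, 0] gives b = (1, 0); then c[k] = T[1,1,k] / (a[1]·b[1]) = [0, 12] / 1 = (0, 12).
Expanding (1, 1) ⊗ (1, 0) ⊗ (0, 12) reproduces all 8 entries of T, so T = (1, 1) ⊗ (1, 0) ⊗ (0, 12) and rank(T) ≤ 1.
These bounds meet, so rank(T) = 1.

1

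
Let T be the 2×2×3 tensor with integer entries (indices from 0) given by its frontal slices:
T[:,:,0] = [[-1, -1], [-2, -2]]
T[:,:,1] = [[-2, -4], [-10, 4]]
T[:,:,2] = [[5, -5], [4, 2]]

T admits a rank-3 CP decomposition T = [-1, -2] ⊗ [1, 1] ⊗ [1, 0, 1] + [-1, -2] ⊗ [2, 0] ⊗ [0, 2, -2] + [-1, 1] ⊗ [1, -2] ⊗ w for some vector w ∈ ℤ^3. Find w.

w = [0, -2, -2]

Subtract the known terms from T to get the rank-1 residual R = [-1, 1] ⊗ [1, -2] ⊗ w, so R[i,j,k] = a[i]·b[j]·w[k]. Pick indices with nonzero a[0]·b[0] = (-1)·(1) = -1. Only the fibre through (0,0,·) is needed: R[0,0,:] = T[0,0,:] − Σₗ aₗ[0]bₗ[0]cₗ = [-1, -2, 5] − (-1)·(1)·[1, 0, 1] − (-1)·(2)·[0, 2, -2] = [0, 2, 2]. Then w[k] = R[0,0,k] / -1 for each k, giving w = [0, 2, 2] / -1 = [0, -2, -2].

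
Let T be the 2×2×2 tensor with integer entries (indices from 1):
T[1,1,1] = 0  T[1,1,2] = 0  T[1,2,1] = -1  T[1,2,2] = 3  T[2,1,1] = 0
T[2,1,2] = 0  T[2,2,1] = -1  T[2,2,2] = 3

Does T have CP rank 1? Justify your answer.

If T = a ⊗ b ⊗ c then every fibre of T is a multiple of the corresponding factor, so read the factors off the fibres through the nonzero entry T[1,2,1] = -1.
The mode-1 fibre T[:,2,1] = [-1, -1] gives a = [1, 1] (primitive direction); the mode-2 fibre T[1,:,1] = [0, -1] gives b = [0, 1]; then c[k] = T[1,2,k] / (a[1]·b[2]) = [-1, 3] / 1 = [-1, 3].
Expanding [1, 1] ⊗ [0, 1] ⊗ [-1, 3] reproduces all 8 entries of T, so T = [1, 1] ⊗ [0, 1] ⊗ [-1, 3] and rank(T) ≤ 1.
Equivalently every frontal slice T[:,:,k] is c[k] times the rank-1 matrix [1, 1] ⊗ [0, 1]. So T has rank 1 (it is nonzero).

Yes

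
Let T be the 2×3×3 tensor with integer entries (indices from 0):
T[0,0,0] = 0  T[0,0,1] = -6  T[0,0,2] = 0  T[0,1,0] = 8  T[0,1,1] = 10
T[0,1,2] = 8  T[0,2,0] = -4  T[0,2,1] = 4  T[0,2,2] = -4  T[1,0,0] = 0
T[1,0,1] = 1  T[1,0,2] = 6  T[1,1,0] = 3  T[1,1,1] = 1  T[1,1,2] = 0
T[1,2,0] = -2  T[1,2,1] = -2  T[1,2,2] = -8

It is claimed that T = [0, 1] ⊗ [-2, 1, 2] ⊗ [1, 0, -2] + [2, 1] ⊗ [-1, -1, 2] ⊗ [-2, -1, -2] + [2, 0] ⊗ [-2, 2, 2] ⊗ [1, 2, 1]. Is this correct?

Reconstruct entrywise from the claimed factors. For example, T[0,1,0] = 8 and Σₗ aₗ[0]bₗ[1]cₗ[0] = (0)·(1)·(1) + (2)·(-1)·(-2) + (2)·(2)·(1) = 8; checking all 18 entries, every one matches. The claim holds.

Yes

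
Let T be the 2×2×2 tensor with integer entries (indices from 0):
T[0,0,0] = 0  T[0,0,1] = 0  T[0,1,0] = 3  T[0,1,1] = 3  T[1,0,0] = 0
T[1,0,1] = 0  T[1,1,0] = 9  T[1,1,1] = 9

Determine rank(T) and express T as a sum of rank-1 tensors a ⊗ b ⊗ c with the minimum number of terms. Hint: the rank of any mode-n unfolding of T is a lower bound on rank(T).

Lower bound: T ≠ 0 (e.g. T[0,1,0] = 3), so rank(T) ≥ 1.
Upper bound: if T = a ⊗ b ⊗ c then every fibre of T is a multiple of the corresponding factor, so read the factors off the fibres through the nonzero entry T[0,1,0] = 3.
The mode-1 fibre T[:,1,0] = [3, 9] gives a = (1, 3) (primitive direction); the mode-2 fibre T[0,:,0] = [0, 3] gives b = (0, 1); then c[k] = T[0,1,k] / (a[0]·b[1]) = [3, 3] / 1 = (3, 3).
Expanding (1, 3) ⊗ (0, 1) ⊗ (3, 3) reproduces all 8 entries of T, so T = (1, 3) ⊗ (0, 1) ⊗ (3, 3) and rank(T) ≤ 1.
These bounds meet, so rank(T) = 1.

rank(T) = 1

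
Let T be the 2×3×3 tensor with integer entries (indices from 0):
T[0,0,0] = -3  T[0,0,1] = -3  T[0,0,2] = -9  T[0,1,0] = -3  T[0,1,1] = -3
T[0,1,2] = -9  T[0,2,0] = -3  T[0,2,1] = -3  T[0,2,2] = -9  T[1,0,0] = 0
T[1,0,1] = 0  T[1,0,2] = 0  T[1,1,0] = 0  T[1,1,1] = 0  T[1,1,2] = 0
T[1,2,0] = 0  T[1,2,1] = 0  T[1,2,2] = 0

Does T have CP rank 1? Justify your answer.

The mode-1 fibre T[:,0,0] = [-3, 0] gives a = (1, 0) (primitive direction); the mode-2 fibre T[0,:,0] = [-3, -3, -3] gives b = (1, 1, 1); then c[k] = T[0,0,k] / (a[0]·b[0]) = [-3, -3, -9] / 1 = (-3, -3, -9).
Expanding (1, 0) ⊗ (1, 1, 1) ⊗ (-3, -3, -9) reproduces all 18 entries of T, so T = (1, 0) ⊗ (1, 1, 1) ⊗ (-3, -3, -9) and rank(T) ≤ 1.
Equivalently every frontal slice T[:,:,k] is c[k] times the rank-1 matrix (1, 0) ⊗ (1, 1, 1). So T has rank 1 (it is nonzero).

Yes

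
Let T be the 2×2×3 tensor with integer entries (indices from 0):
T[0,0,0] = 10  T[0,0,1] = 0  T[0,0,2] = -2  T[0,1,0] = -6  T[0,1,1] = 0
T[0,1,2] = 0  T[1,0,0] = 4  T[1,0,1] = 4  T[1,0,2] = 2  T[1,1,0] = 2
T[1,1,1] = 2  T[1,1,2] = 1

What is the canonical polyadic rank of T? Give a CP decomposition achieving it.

rank(T) = 3

Lower bound: in the mode-3 unfolding of T (rows indexed by k, columns by (i,j)) the 3×3 minor on rows k ∈ {0, 1, 2}, columns (i,j) ∈ {(0,0), (0,1), (1,0)} is det [[10, -6, 4], [0, 0, 4], [-2, 0, 2]] = 48 ≠ 0, so that unfolding has rank ≥ 3 and hence rank(T) ≥ 3 (CP rank is at least every unfolding rank, though it can be larger).
Upper bound: T is a sum of 3 rank-1 terms, T = [0, 1] ∘ [2, 1] ∘ [2, 2, 1] + [1, 0] ∘ [1, -1] ∘ [2, 0, 2] + [1, 0] ∘ [2, -1] ∘ [4, 0, -2] (written with every a and b primitive with positive leading entry and the scale carried by c; CP decompositions are not unique, and this one is verified by expanding entrywise), so rank(T) ≤ 3.
These bounds meet, so rank(T) = 3.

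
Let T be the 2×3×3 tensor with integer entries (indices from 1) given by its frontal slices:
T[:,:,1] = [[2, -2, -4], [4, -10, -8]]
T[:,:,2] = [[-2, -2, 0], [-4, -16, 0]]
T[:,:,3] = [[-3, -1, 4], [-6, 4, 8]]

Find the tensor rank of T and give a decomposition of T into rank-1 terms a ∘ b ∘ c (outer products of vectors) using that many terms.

Lower bound: the mode-3 unfolding of T (rows indexed by k, columns by (i,j) = (1,1), (1,2), (1,3), (2,1), (2,2), (2,3)) is [[2, -2, -4, 4, -10, -8], [-2, -2, 0, -4, -16, 0], [-3, -1, 4, -6, 4, 8]].
There the 3×3 minor on rows k ∈ {1, 2, 3}, columns (i,j) ∈ {(1,1), (1,2), (1,3)} is det [[2, -2, -4], [-2, -2, 0], [-3, -1, 4]] = -16 ≠ 0, so this unfolding has rank ≥ 3; CP rank is at least every unfolding rank, so rank(T) ≥ 3. (This is only a lower bound: in general the CP rank may exceed every unfolding rank, so we still need to exhibit 3 rank-1 terms summing to T.)
Upper bound: T is a sum of 3 rank-1 terms, T = [1, -1] ∘ [0, 1, 0] ∘ [2, 4, -2] + [1, 2] ∘ [1, -2, -2] ∘ [2, 2, -1] + [1, 2] ∘ [2, 1, -2] ∘ [0, -2, -1] (one valid choice — decompositions are not unique — normalised so each a, b is primitive with positive first nonzero entry; check it by expanding all entries), so rank(T) ≤ 3.
These bounds meet, so rank(T) = 3.

rank(T) = 3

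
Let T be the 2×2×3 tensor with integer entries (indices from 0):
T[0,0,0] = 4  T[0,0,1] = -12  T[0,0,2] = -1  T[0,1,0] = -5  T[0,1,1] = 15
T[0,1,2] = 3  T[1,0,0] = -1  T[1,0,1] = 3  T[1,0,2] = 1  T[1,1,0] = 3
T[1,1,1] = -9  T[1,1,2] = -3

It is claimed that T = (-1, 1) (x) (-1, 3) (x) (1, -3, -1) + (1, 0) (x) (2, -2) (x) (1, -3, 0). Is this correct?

No

Reconstruct entry (0,0,0) from the claimed factors: Σₗ aₗ[0]bₗ[0]cₗ[0] = (-1)·(-1)·(1) + (1)·(2)·(1) = 3, but T[0,0,0] = 4. The claim is false.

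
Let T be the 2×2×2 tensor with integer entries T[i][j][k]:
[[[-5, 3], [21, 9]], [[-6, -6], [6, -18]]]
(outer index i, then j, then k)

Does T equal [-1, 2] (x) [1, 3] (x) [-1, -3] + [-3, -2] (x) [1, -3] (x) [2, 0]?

Reconstruct entrywise from the claimed factors. For example, T[0,0,1] = 3 and Σₗ aₗ[0]bₗ[0]cₗ[1] = (-1)·(1)·(-3) + (-3)·(1)·(0) = 3; checking all 8 entries, every one matches. The claim holds.

Yes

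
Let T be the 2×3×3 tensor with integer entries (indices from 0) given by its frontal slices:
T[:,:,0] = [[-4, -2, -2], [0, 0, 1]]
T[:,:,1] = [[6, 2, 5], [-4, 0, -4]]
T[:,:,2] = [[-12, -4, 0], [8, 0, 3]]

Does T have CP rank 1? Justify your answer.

No

The mode-2 unfolding of T (rows indexed by j, columns by (i,k) = (0,0), (0,1), (0,2), (1,0), (1,1), (1,2)) is [[-4, 6, -12, 0, -4, 8], [-2, 2, -4, 0, 0, 0], [-2, 5, 0, 1, -4, 3]].
There the 3×3 minor on rows j ∈ {0, 1, 2}, columns (i,k) ∈ {(0,0), (0,1), (0,2)} is det [[-4, 6, -12], [-2, 2, -4], [-2, 5, 0]] = 40 ≠ 0, so this unfolding has rank ≥ 3; CP rank is at least every unfolding rank, so rank(T) ≥ 3.
In particular rank(T) ≥ 3 > 1, so T is not rank-1.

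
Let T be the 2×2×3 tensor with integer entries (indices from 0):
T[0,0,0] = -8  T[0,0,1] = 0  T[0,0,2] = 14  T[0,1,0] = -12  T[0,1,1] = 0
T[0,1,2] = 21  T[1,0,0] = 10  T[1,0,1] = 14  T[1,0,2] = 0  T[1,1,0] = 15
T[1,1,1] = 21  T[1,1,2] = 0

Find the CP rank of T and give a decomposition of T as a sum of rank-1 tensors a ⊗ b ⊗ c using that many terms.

rank(T) = 2

Lower bound: the mode-1 unfolding of T (rows indexed by i, columns by (j,k) = (0,0), (0,1), (0,2), (1,0), (1,1), (1,2)) is [[-8, 0, 14, -12, 0, 21], [10, 14, 0, 15, 21, 0]].
There the 2×2 minor on rows i ∈ {0, 1}, columns (j,k) ∈ {(0,0), (0,1)} is det [[-8, 0], [10, 14]] = -112 ≠ 0, so this unfolding has rank ≥ 2; CP rank is at least every unfolding rank, so rank(T) ≥ 2. (This is only a lower bound: in general the CP rank may exceed every unfolding rank, so we still need to exhibit 2 rank-1 terms summing to T.)
Upper bound — finding two terms. Every mode-2 slice of T is a multiple of one matrix: T[:,j,:] = b[j]·M with b = [2, 3] and M = [[-4, 0, 7], [5, 7, 0]] (rows indexed by i, columns by k). So it suffices to write M as a sum of two rank-1 matrices.
Splitting M by its rows (i = 0, 1), M = [1, 0][-4, 0, 7]ᵀ + [0, 1][5, 7, 0]ᵀ.
Hence T = [1, 0] ⊗ [2, 3] ⊗ [-4, 0, 7] + [0, 1] ⊗ [2, 3] ⊗ [5, 7, 0], so rank(T) ≤ 2.
These bounds meet, so rank(T) = 2.
Check entry T[0,1,1] = 0: (1)·(3)·(0) + (0)·(3)·(7) = 0.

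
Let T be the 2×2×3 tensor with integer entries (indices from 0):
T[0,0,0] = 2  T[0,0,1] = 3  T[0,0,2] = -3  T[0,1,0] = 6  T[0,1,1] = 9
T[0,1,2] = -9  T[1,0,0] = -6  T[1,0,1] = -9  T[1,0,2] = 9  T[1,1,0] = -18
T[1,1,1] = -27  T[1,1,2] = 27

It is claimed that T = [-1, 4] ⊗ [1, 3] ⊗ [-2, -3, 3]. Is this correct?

Reconstruct entry (1,0,0) from the claimed factors: Σₗ aₗ[1]bₗ[0]cₗ[0] = (4)·(1)·(-2) = -8, but T[1,0,0] = -6. The claim is false.

No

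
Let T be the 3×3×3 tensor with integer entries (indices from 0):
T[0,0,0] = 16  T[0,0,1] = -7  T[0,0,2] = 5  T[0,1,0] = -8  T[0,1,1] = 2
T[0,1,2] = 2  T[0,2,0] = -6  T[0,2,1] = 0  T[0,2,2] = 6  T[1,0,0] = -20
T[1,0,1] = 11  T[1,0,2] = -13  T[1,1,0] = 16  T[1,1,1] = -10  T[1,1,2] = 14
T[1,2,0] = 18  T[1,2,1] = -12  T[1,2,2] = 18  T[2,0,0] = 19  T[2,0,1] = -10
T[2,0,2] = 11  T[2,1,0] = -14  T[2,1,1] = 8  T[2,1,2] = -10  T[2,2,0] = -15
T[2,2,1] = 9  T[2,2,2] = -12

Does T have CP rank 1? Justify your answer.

No

The mode-2 unfolding of T (rows indexed by j, columns by (i,k) = (0,0), (0,1), (0,2), (1,0), (1,1), (1,2), (2,0), (2,1), (2,2)) is [[16, -7, 5, -20, 11, -13, 19, -10, 11], [-8, 2, 2, 16, -10, 14, -14, 8, -10], [-6, 0, 6, 18, -12, 18, -15, 9, -12]].
There the 2×2 minor on rows j ∈ {0, 1}, columns (i,k) ∈ {(0,0), (0,1)} is det [[16, -7], [-8, 2]] = -24 ≠ 0, so this unfolding has rank ≥ 2; CP rank is at least every unfolding rank, so rank(T) ≥ 2.
In particular rank(T) ≥ 2 > 1, so T is not rank-1.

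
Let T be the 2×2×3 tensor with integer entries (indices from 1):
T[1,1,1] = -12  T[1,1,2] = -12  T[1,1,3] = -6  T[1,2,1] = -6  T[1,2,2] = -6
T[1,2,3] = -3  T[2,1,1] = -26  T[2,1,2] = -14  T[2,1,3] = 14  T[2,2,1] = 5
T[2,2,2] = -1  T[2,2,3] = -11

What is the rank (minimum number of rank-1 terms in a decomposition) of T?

Lower bound: the mode-3 unfolding of T (rows indexed by k, columns by (i,j) = (1,1), (1,2), (2,1), (2,2)) is [[-12, -6, -26, 5], [-12, -6, -14, -1], [-6, -3, 14, -11]].
There the 2×2 minor on rows k ∈ {1, 2}, columns (i,j) ∈ {(1,1), (2,1)} is det [[-12, -26], [-12, -14]] = -144 ≠ 0, so this unfolding has rank ≥ 2; CP rank is at least every unfolding rank, so rank(T) ≥ 2. (This is only a lower bound: in general the CP rank may exceed every unfolding rank, so we still need to exhibit 2 rank-1 terms summing to T.)
Upper bound — finding two terms. Write S_k = T[:,:,k] for the frontal slices: S₁ = [[-12, -6], [-26, 5]], S₂ = [[-12, -6], [-14, -1]], S₃ = [[-6, -3], [14, -11]].
If T = a₁ ⊗ b₁ ⊗ c₁ + a₂ ⊗ b₂ ⊗ c₂ then each S_k = c₁[k]·a₁b₁ᵀ + c₂[k]·a₂b₂ᵀ. S₁ and S₂ are linearly independent, so a₁b₁ᵀ and a₂b₂ᵀ must span the same plane of matrices: they are the rank-1 matrices of the form x·S₁ + y·S₂.
det(x·S₁ + y·S₂) is −216·x² − 288·xy − 72·y² = (-72)·(x + y)(3·x + y), vanishing at (x:y) = (1:-1) and (1:-3).
M₁ = S₁ − S₂ = [[0, 0], [-12, 6]] = (-6)·[0, 1][2, -1]ᵀ and M₂ = S₁ − 3·S₂ = [[24, 12], [16, 8]] = 4·[3, 2][2, 1]ᵀ, so take a₁ = [0, 1], b₁ = [2, -1], a₂ = [3, 2], b₂ = [2, 1].
Each slice is an integer combination of E₁ = a₁b₁ᵀ and E₂ = a₂b₂ᵀ: S₁ = −9·E₁ − 2·E₂, S₂ = −3·E₁ − 2·E₂, S₃ = 9·E₁ − E₂; reading off coefficients, c₁ = [-9, -3, 9] and c₂ = [-2, -2, -1].
Hence T = [0, 1] ⊗ [2, -1] ⊗ [-9, -3, 9] + [3, 2] ⊗ [2, 1] ⊗ [-2, -2, -1], so rank(T) ≤ 2.
These bounds meet, so rank(T) = 2.

2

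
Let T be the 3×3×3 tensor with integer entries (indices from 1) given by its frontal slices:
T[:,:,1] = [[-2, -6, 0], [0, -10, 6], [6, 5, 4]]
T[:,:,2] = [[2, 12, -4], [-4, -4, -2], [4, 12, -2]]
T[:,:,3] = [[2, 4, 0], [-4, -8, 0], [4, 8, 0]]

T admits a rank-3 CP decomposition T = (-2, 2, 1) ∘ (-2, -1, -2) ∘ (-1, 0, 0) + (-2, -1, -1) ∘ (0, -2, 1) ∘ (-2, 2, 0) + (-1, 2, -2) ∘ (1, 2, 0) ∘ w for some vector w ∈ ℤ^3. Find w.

Subtract the known terms from T to get the rank-1 residual R = (-1, 2, -2) ∘ (1, 2, 0) ∘ w, so R[i,j,k] = a[i]·b[j]·w[k]. Pick indices with nonzero a[1]·b[1] = (-1)·(1) = -1. Only the fibre through (1,1,·) is needed: R[1,1,:] = T[1,1,:] − Σₗ aₗ[1]bₗ[1]cₗ = [-2, 2, 2] − (-2)·(-2)·(-1, 0, 0) − (-2)·(0)·(-2, 2, 0) = [2, 2, 2]. Then w[k] = R[1,1,k] / -1 for each k, giving w = [2, 2, 2] / -1 = (-2, -2, -2).

w = (-2, -2, -2)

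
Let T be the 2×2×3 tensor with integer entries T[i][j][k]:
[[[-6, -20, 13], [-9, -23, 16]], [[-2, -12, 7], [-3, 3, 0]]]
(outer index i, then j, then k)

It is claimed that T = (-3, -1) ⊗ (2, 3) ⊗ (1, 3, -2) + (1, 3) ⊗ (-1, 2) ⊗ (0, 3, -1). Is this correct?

No

Reconstruct entry (0,0,1) from the claimed factors: Σₗ aₗ[0]bₗ[0]cₗ[1] = (-3)·(2)·(3) + (1)·(-1)·(3) = -21, but T[0,0,1] = -20. The claim is false.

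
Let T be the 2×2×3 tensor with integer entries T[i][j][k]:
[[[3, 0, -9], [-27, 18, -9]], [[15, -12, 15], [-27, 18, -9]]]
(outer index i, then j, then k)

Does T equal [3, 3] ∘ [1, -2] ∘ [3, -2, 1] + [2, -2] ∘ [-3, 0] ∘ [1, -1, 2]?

No

Reconstruct entry (0,1,0) from the claimed factors: Σₗ aₗ[0]bₗ[1]cₗ[0] = (3)·(-2)·(3) + (2)·(0)·(1) = -18, but T[0,1,0] = -27. The claim is false.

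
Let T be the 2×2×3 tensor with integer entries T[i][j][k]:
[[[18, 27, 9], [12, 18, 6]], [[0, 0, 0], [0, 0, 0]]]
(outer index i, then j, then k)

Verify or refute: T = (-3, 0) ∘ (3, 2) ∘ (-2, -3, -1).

Reconstruct entrywise from the claimed factors. For example, T[0,0,1] = 27 and Σₗ aₗ[0]bₗ[0]cₗ[1] = (-3)·(3)·(-3) = 27; checking all 12 entries, every one matches. The claim holds.

Yes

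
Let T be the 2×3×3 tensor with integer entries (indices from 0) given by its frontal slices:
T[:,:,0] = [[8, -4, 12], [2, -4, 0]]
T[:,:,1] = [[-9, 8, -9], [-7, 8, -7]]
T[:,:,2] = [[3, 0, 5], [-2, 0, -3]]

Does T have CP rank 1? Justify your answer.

No

The mode-3 unfolding of T (rows indexed by k, columns by (i,j) = (0,0), (0,1), (0,2), (1,0), (1,1), (1,2)) is [[8, -4, 12, 2, -4, 0], [-9, 8, -9, -7, 8, -7], [3, 0, 5, -2, 0, -3]].
There the 3×3 minor on rows k ∈ {0, 1, 2}, columns (i,j) ∈ {(0,0), (0,1), (0,2)} is det [[8, -4, 12], [-9, 8, -9], [3, 0, 5]] = -40 ≠ 0, so this unfolding has rank ≥ 3; CP rank is at least every unfolding rank, so rank(T) ≥ 3.
In particular rank(T) ≥ 3 > 1, so T is not rank-1.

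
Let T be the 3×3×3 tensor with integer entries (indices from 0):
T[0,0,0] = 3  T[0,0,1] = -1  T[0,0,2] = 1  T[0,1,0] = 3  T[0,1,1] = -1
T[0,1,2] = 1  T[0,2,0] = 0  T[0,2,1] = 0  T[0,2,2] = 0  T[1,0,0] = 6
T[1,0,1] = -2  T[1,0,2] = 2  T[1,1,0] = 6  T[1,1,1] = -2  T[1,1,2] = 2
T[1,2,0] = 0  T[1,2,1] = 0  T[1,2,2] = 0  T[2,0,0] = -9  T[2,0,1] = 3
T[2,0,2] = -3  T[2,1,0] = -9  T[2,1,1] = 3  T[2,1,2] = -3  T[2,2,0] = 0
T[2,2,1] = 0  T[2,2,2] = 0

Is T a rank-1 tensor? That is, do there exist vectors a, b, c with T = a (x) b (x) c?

If T = a (x) b (x) c then every fibre of T is a multiple of the corresponding factor, so read the factors off the fibres through the nonzero entry T[0,0,0] = 3.
The mode-1 fibre T[:,0,0] = [3, 6, -9] gives a = [1, 2, -3] (primitive direction); the mode-2 fibre T[0,:,0] = [3, 3, 0] gives b = [1, 1, 0]; then c[k] = T[0,0,k] / (a[0]·b[0]) = [3, -1, 1] / 1 = [3, -1, 1].
Expanding [1, 2, -3] (x) [1, 1, 0] (x) [3, -1, 1] reproduces all 27 entries of T, so T = [1, 2, -3] (x) [1, 1, 0] (x) [3, -1, 1] and rank(T) ≤ 1.
Equivalently every frontal slice T[:,:,k] is c[k] times the rank-1 matrix [1, 2, -3] (x) [1, 1, 0]. So T has rank 1 (it is nonzero).

Yes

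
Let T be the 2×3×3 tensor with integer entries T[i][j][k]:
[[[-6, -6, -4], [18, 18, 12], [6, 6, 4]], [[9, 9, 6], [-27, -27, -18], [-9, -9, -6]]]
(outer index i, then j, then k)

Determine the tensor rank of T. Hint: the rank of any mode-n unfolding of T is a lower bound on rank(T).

Lower bound: T ≠ 0 (e.g. T[0,0,0] = -6), so rank(T) ≥ 1.
Upper bound: if T = a ⊗ b ⊗ c then every fibre of T is a multiple of the corresponding factor, so read the factors off the fibres through the nonzero entry T[0,0,0] = -6.
The mode-1 fibre T[:,0,0] = [-6, 9] gives a = [2, -3] (primitive direction); the mode-2 fibre T[0,:,0] = [-6, 18, 6] gives b = [1, -3, -1]; then c[k] = T[0,0,k] / (a[0]·b[0]) = [-6, -6, -4] / 2 = [-3, -3, -2].
Expanding [2, -3] ⊗ [1, -3, -1] ⊗ [-3, -3, -2] reproduces all 18 entries of T, so T = [2, -3] ⊗ [1, -3, -1] ⊗ [-3, -3, -2] and rank(T) ≤ 1.
These bounds meet, so rank(T) = 1.
Check entry T[1,2,0] = -9: (-3)·(-1)·(-3) = -9.

1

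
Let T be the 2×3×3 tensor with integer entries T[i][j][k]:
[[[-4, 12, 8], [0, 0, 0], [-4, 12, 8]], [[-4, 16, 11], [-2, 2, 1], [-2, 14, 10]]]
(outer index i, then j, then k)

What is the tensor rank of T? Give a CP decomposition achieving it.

rank(T) = 2

Lower bound: the mode-2 unfolding of T (rows indexed by j, columns by (i,k) = (0,0), (0,1), (0,2), (1,0), (1,1), (1,2)) is [[-4, 12, 8, -4, 16, 11], [0, 0, 0, -2, 2, 1], [-4, 12, 8, -2, 14, 10]].
There the 2×2 minor on rows j ∈ {0, 1}, columns (i,k) ∈ {(0,0), (1,0)} is det [[-4, -4], [0, -2]] = 8 ≠ 0, so this unfolding has rank ≥ 2; CP rank is at least every unfolding rank, so rank(T) ≥ 2. (This is only a lower bound: in general the CP rank may exceed every unfolding rank, so we still need to exhibit 2 rank-1 terms summing to T.)
Upper bound — finding two terms. Write S_k = T[:,:,k] for the frontal slices: S₀ = [[-4, 0, -4], [-4, -2, -2]], S₁ = [[12, 0, 12], [16, 2, 14]], S₂ = [[8, 0, 8], [11, 1, 10]].
If T = a₁ ⊗ b₁ ⊗ c₁ + a₂ ⊗ b₂ ⊗ c₂ then each S_k = c₁[k]·a₁b₁ᵀ + c₂[k]·a₂b₂ᵀ. S₀ and S₁ are linearly independent, so a₁b₁ᵀ and a₂b₂ᵀ must span the same plane of matrices: they are the rank-1 matrices of the form x·S₀ + y·S₁.
The 2×2 minor of x·S₀ + y·S₁ on rows {0,1}, columns {0,1} is 8·x² − 32·xy + 24·y² = 8·(x − 3·y)(x − y), vanishing at (x:y) = (3:1) and (1:1).
M₁ = 3·S₀ + S₁ = [[0, 0, 0], [4, -4, 8]] = 4·(0, 1)(1, -1, 2)ᵀ and M₂ = S₀ + S₁ = [[8, 0, 8], [12, 0, 12]] = 4·(2, 3)(1, 0, 1)ᵀ, so take a₁ = (0, 1), b₁ = (1, -1, 2), a₂ = (2, 3), b₂ = (1, 0, 1).
Each slice is an integer combination of E₁ = a₁b₁ᵀ and E₂ = a₂b₂ᵀ: S₀ = 2·E₁ − 2·E₂, S₁ = −2·E₁ + 6·E₂, S₂ = −E₁ + 4·E₂; reading off coefficients, c₁ = (2, -2, -1) and c₂ = (-2, 6, 4).
Hence T = (0, 1) ⊗ (1, -1, 2) ⊗ (2, -2, -1) + (2, 3) ⊗ (1, 0, 1) ⊗ (-2, 6, 4), so rank(T) ≤ 2.
These bounds meet, so rank(T) = 2.
Check entry T[0,2,2] = 8: (0)·(2)·(-1) + (2)·(1)·(4) = 8.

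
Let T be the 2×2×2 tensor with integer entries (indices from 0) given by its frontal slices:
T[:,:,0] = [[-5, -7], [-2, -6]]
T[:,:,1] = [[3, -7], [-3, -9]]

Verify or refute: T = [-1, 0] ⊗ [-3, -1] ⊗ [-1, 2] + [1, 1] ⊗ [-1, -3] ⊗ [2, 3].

Reconstruct entrywise from the claimed factors. For example, T[1,1,0] = -6 and Σₗ aₗ[1]bₗ[1]cₗ[0] = (0)·(-1)·(-1) + (1)·(-3)·(2) = -6; checking all 8 entries, every one matches. The claim holds.

Yes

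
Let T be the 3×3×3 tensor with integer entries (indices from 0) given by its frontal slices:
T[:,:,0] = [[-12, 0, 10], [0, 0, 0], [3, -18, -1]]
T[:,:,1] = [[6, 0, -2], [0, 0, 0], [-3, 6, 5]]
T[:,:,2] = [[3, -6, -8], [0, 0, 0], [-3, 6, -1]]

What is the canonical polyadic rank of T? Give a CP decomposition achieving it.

rank(T) = 3

Lower bound: in the mode-2 unfolding of T (rows indexed by j, columns by (i,k)) the 3×3 minor on rows j ∈ {0, 1, 2}, columns (i,k) ∈ {(0,0), (0,1), (0,2)} is det [[-12, 6, 3], [0, 0, -6], [10, -2, -8]] = -216 ≠ 0, so that unfolding has rank ≥ 3 and hence rank(T) ≥ 3 (CP rank is at least every unfolding rank, though it can be larger).
Upper bound: T is a sum of 3 rank-1 terms, T = [1, 0, -1] ⊗ [1, -1, -1] ⊗ [-8, 4, 4] + [1, 0, 2] ⊗ [1, 2, -2] ⊗ [-2, 0, 1] + [2, 0, 1] ⊗ [1, 2, 1] ⊗ [-1, 1, -1] (one valid choice — decompositions are not unique — normalised so each a, b is primitive with positive first nonzero entry; check it by expanding all entries), so rank(T) ≤ 3.
These bounds meet, so rank(T) = 3.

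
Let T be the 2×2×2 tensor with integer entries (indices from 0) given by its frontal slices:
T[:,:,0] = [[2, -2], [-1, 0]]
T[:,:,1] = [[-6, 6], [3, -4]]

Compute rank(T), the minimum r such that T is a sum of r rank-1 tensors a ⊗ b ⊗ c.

Lower bound: the mode-2 unfolding of T (rows indexed by j, columns by (i,k) = (0,0), (0,1), (1,0), (1,1)) is [[2, -6, -1, 3], [-2, 6, 0, -4]].
There the 2×2 minor on rows j ∈ {0, 1}, columns (i,k) ∈ {(0,0), (1,0)} is det [[2, -1], [-2, 0]] = -2 ≠ 0, so this unfolding has rank ≥ 2; CP rank is at least every unfolding rank, so rank(T) ≥ 2. (Flattening ranks never certify an upper bound on CP rank; for that we must actually write T with 2 rank-1 terms.)
Upper bound — finding two terms. Write S_k = T[:,:,k] for the frontal slices: S₀ = [[2, -2], [-1, 0]], S₁ = [[-6, 6], [3, -4]].
If T = a₁ ⊗ b₁ ⊗ c₁ + a₂ ⊗ b₂ ⊗ c₂ then each S_k = c₁[k]·a₁b₁ᵀ + c₂[k]·a₂b₂ᵀ. S₀ and S₁ are linearly independent, so a₁b₁ᵀ and a₂b₂ᵀ must span the same plane of matrices: they are the rank-1 matrices of the form x·S₀ + y·S₁.
det(x·S₀ + y·S₁) is −2·x² + 4·xy + 6·y² = (-2)·(x − 3·y)(x + y), vanishing at (x:y) = (3:1) and (1:-1).
M₁ = 3·S₀ + S₁ = [[0, 0], [0, -4]] = (-4)·[0, 1][0, 1]ᵀ and M₂ = S₀ − S₁ = [[8, -8], [-4, 4]] = 4·[2, -1][1, -1]ᵀ, so take a₁ = [0, 1], b₁ = [0, 1], a₂ = [2, -1], b₂ = [1, -1].
Each slice is an integer combination of E₁ = a₁b₁ᵀ and E₂ = a₂b₂ᵀ: S₀ = −E₁ + E₂, S₁ = −E₁ − 3·E₂; reading off coefficients, c₁ = [-1, -1] and c₂ = [1, -3].
Hence T = [0, 1] ⊗ [0, 1] ⊗ [-1, -1] + [2, -1] ⊗ [1, -1] ⊗ [1, -3], so rank(T) ≤ 2.
These bounds meet, so rank(T) = 2.

2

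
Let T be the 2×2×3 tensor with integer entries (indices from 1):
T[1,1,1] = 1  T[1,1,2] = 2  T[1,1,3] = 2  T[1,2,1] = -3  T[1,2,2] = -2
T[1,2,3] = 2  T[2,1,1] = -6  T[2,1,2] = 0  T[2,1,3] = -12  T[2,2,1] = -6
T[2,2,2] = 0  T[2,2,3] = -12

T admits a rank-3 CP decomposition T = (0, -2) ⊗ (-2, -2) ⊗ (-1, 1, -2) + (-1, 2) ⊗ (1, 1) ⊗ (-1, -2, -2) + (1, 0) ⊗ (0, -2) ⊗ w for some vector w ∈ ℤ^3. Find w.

Subtract the known terms from T to get the rank-1 residual R = (1, 0) ⊗ (0, -2) ⊗ w, so R[i,j,k] = a[i]·b[j]·w[k]. Pick indices with nonzero a[1]·b[2] = (1)·(-2) = -2. Only the fibre through (1,2,·) is needed: R[1,2,:] = T[1,2,:] − Σₗ aₗ[1]bₗ[2]cₗ = [-3, -2, 2] − (0)·(-2)·(-1, 1, -2) − (-1)·(1)·(-1, -2, -2) = [-4, -4, 0]. Then w[k] = R[1,2,k] / -2 for each k, giving w = [-4, -4, 0] / -2 = (2, 2, 0).

w = (2, 2, 0)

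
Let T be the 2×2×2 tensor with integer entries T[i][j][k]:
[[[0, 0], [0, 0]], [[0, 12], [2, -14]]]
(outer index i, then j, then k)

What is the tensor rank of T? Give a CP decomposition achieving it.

Lower bound: the mode-3 unfolding of T (rows indexed by k, columns by (i,j) = (0,0), (0,1), (1,0), (1,1)) is [[0, 0, 0, 2], [0, 0, 12, -14]].
There the 2×2 minor on rows k ∈ {0, 1}, columns (i,j) ∈ {(1,0), (1,1)} is det [[0, 2], [12, -14]] = -24 ≠ 0, so this unfolding has rank ≥ 2; CP rank is at least every unfolding rank, so rank(T) ≥ 2. (Flattening ranks never certify an upper bound on CP rank; for that we must actually write T with 2 rank-1 terms.)
Upper bound — finding two terms. Every mode-1 slice of T is a multiple of one matrix: T[i,:,:] = a[i]·M with a = [0, 1] and M = [[0, 12], [2, -14]] (rows indexed by j, columns by k). So it suffices to write M as a sum of two rank-1 matrices.
Splitting M by its rows (j = 0, 1), M = [1, 0][0, 12]ᵀ + [0, 1][2, -14]ᵀ.
Hence T = [0, 1] (x) [1, 0] (x) [0, 12] + [0, 1] (x) [0, 1] (x) [2, -14], so rank(T) ≤ 2.
These bounds meet, so rank(T) = 2.
Check entry T[1,1,1] = -14: (1)·(0)·(12) + (1)·(1)·(-14) = -14.

rank(T) = 2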